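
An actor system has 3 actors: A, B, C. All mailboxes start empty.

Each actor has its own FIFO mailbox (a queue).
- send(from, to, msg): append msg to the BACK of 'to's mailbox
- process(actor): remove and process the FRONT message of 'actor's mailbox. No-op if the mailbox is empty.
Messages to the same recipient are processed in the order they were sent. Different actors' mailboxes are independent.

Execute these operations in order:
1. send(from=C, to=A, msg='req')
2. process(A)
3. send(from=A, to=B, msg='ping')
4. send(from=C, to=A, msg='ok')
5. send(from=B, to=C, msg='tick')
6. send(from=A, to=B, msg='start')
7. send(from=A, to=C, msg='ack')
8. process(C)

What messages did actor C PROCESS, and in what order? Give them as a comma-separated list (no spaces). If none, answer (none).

Answer: tick

Derivation:
After 1 (send(from=C, to=A, msg='req')): A:[req] B:[] C:[]
After 2 (process(A)): A:[] B:[] C:[]
After 3 (send(from=A, to=B, msg='ping')): A:[] B:[ping] C:[]
After 4 (send(from=C, to=A, msg='ok')): A:[ok] B:[ping] C:[]
After 5 (send(from=B, to=C, msg='tick')): A:[ok] B:[ping] C:[tick]
After 6 (send(from=A, to=B, msg='start')): A:[ok] B:[ping,start] C:[tick]
After 7 (send(from=A, to=C, msg='ack')): A:[ok] B:[ping,start] C:[tick,ack]
After 8 (process(C)): A:[ok] B:[ping,start] C:[ack]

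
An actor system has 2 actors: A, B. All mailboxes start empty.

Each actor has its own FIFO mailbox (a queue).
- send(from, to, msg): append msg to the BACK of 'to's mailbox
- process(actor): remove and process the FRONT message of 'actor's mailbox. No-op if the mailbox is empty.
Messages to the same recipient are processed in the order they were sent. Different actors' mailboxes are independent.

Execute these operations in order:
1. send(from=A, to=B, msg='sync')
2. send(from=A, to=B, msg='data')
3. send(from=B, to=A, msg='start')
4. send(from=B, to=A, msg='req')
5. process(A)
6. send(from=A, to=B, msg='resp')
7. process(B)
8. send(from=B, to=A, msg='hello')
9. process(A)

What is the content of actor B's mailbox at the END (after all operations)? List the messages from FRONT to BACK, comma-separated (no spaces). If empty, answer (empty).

After 1 (send(from=A, to=B, msg='sync')): A:[] B:[sync]
After 2 (send(from=A, to=B, msg='data')): A:[] B:[sync,data]
After 3 (send(from=B, to=A, msg='start')): A:[start] B:[sync,data]
After 4 (send(from=B, to=A, msg='req')): A:[start,req] B:[sync,data]
After 5 (process(A)): A:[req] B:[sync,data]
After 6 (send(from=A, to=B, msg='resp')): A:[req] B:[sync,data,resp]
After 7 (process(B)): A:[req] B:[data,resp]
After 8 (send(from=B, to=A, msg='hello')): A:[req,hello] B:[data,resp]
After 9 (process(A)): A:[hello] B:[data,resp]

Answer: data,resp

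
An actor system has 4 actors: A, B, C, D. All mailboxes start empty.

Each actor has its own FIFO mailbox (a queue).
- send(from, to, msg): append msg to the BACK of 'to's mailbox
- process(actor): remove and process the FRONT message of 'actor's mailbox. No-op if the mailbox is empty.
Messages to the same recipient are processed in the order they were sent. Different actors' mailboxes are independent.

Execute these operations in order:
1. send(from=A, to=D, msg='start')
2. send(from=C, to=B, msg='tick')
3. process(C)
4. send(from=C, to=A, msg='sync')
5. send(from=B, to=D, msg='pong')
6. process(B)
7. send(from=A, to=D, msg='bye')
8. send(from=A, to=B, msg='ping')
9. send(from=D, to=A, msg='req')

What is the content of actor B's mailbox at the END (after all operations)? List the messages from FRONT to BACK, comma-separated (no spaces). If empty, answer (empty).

After 1 (send(from=A, to=D, msg='start')): A:[] B:[] C:[] D:[start]
After 2 (send(from=C, to=B, msg='tick')): A:[] B:[tick] C:[] D:[start]
After 3 (process(C)): A:[] B:[tick] C:[] D:[start]
After 4 (send(from=C, to=A, msg='sync')): A:[sync] B:[tick] C:[] D:[start]
After 5 (send(from=B, to=D, msg='pong')): A:[sync] B:[tick] C:[] D:[start,pong]
After 6 (process(B)): A:[sync] B:[] C:[] D:[start,pong]
After 7 (send(from=A, to=D, msg='bye')): A:[sync] B:[] C:[] D:[start,pong,bye]
After 8 (send(from=A, to=B, msg='ping')): A:[sync] B:[ping] C:[] D:[start,pong,bye]
After 9 (send(from=D, to=A, msg='req')): A:[sync,req] B:[ping] C:[] D:[start,pong,bye]

Answer: ping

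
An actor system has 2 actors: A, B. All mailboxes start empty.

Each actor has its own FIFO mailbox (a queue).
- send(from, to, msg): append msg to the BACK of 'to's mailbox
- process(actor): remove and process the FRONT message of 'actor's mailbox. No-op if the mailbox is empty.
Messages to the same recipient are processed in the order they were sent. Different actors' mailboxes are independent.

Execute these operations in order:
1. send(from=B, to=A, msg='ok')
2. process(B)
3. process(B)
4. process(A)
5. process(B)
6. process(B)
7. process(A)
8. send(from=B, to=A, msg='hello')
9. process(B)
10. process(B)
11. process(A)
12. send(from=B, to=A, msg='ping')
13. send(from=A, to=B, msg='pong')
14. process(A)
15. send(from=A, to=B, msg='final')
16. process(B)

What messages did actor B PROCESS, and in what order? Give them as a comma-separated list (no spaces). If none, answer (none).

Answer: pong

Derivation:
After 1 (send(from=B, to=A, msg='ok')): A:[ok] B:[]
After 2 (process(B)): A:[ok] B:[]
After 3 (process(B)): A:[ok] B:[]
After 4 (process(A)): A:[] B:[]
After 5 (process(B)): A:[] B:[]
After 6 (process(B)): A:[] B:[]
After 7 (process(A)): A:[] B:[]
After 8 (send(from=B, to=A, msg='hello')): A:[hello] B:[]
After 9 (process(B)): A:[hello] B:[]
After 10 (process(B)): A:[hello] B:[]
After 11 (process(A)): A:[] B:[]
After 12 (send(from=B, to=A, msg='ping')): A:[ping] B:[]
After 13 (send(from=A, to=B, msg='pong')): A:[ping] B:[pong]
After 14 (process(A)): A:[] B:[pong]
After 15 (send(from=A, to=B, msg='final')): A:[] B:[pong,final]
After 16 (process(B)): A:[] B:[final]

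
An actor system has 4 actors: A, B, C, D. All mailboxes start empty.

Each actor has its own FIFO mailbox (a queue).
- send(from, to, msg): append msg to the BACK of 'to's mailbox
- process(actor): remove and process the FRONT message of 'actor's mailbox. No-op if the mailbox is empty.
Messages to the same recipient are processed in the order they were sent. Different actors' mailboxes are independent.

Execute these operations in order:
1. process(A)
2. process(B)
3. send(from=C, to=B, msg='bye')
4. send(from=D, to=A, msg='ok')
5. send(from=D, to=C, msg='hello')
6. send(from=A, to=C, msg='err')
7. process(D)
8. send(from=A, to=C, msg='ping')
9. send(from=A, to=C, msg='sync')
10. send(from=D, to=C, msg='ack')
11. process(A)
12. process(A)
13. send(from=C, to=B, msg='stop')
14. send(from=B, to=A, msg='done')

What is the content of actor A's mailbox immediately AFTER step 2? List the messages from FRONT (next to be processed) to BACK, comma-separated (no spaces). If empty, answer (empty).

After 1 (process(A)): A:[] B:[] C:[] D:[]
After 2 (process(B)): A:[] B:[] C:[] D:[]

(empty)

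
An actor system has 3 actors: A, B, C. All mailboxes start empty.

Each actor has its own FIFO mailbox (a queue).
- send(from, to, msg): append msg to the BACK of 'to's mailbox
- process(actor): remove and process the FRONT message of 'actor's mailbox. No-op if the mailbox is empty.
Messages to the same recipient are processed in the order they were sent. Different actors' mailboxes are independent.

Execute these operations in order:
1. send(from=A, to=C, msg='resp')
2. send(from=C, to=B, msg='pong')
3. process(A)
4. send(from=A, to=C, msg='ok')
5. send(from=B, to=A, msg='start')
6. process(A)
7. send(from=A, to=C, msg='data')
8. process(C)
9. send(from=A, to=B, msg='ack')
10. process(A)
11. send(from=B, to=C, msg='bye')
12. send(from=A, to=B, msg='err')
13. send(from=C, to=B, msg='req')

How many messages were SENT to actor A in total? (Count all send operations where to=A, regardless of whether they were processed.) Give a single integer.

After 1 (send(from=A, to=C, msg='resp')): A:[] B:[] C:[resp]
After 2 (send(from=C, to=B, msg='pong')): A:[] B:[pong] C:[resp]
After 3 (process(A)): A:[] B:[pong] C:[resp]
After 4 (send(from=A, to=C, msg='ok')): A:[] B:[pong] C:[resp,ok]
After 5 (send(from=B, to=A, msg='start')): A:[start] B:[pong] C:[resp,ok]
After 6 (process(A)): A:[] B:[pong] C:[resp,ok]
After 7 (send(from=A, to=C, msg='data')): A:[] B:[pong] C:[resp,ok,data]
After 8 (process(C)): A:[] B:[pong] C:[ok,data]
After 9 (send(from=A, to=B, msg='ack')): A:[] B:[pong,ack] C:[ok,data]
After 10 (process(A)): A:[] B:[pong,ack] C:[ok,data]
After 11 (send(from=B, to=C, msg='bye')): A:[] B:[pong,ack] C:[ok,data,bye]
After 12 (send(from=A, to=B, msg='err')): A:[] B:[pong,ack,err] C:[ok,data,bye]
After 13 (send(from=C, to=B, msg='req')): A:[] B:[pong,ack,err,req] C:[ok,data,bye]

Answer: 1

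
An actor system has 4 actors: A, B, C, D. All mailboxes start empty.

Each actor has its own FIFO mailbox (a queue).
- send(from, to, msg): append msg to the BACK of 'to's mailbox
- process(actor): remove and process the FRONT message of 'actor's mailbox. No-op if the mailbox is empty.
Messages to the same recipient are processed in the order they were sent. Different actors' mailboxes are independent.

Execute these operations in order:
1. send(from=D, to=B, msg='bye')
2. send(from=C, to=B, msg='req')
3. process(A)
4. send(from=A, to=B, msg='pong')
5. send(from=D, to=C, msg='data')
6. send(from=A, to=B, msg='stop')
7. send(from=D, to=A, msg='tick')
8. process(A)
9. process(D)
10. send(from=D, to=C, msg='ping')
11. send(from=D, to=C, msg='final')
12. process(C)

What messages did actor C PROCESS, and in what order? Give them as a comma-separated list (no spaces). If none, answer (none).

After 1 (send(from=D, to=B, msg='bye')): A:[] B:[bye] C:[] D:[]
After 2 (send(from=C, to=B, msg='req')): A:[] B:[bye,req] C:[] D:[]
After 3 (process(A)): A:[] B:[bye,req] C:[] D:[]
After 4 (send(from=A, to=B, msg='pong')): A:[] B:[bye,req,pong] C:[] D:[]
After 5 (send(from=D, to=C, msg='data')): A:[] B:[bye,req,pong] C:[data] D:[]
After 6 (send(from=A, to=B, msg='stop')): A:[] B:[bye,req,pong,stop] C:[data] D:[]
After 7 (send(from=D, to=A, msg='tick')): A:[tick] B:[bye,req,pong,stop] C:[data] D:[]
After 8 (process(A)): A:[] B:[bye,req,pong,stop] C:[data] D:[]
After 9 (process(D)): A:[] B:[bye,req,pong,stop] C:[data] D:[]
After 10 (send(from=D, to=C, msg='ping')): A:[] B:[bye,req,pong,stop] C:[data,ping] D:[]
After 11 (send(from=D, to=C, msg='final')): A:[] B:[bye,req,pong,stop] C:[data,ping,final] D:[]
After 12 (process(C)): A:[] B:[bye,req,pong,stop] C:[ping,final] D:[]

Answer: data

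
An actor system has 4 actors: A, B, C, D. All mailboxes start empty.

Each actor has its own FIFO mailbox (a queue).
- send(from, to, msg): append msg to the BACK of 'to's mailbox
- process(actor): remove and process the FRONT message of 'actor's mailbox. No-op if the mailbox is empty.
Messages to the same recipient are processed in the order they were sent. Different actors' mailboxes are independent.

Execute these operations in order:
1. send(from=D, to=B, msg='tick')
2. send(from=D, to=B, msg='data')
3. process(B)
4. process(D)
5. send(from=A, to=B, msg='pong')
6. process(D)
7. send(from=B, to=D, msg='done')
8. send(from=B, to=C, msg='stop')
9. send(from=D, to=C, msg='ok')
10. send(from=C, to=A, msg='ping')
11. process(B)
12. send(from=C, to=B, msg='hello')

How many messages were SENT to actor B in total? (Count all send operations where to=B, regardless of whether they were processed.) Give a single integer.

Answer: 4

Derivation:
After 1 (send(from=D, to=B, msg='tick')): A:[] B:[tick] C:[] D:[]
After 2 (send(from=D, to=B, msg='data')): A:[] B:[tick,data] C:[] D:[]
After 3 (process(B)): A:[] B:[data] C:[] D:[]
After 4 (process(D)): A:[] B:[data] C:[] D:[]
After 5 (send(from=A, to=B, msg='pong')): A:[] B:[data,pong] C:[] D:[]
After 6 (process(D)): A:[] B:[data,pong] C:[] D:[]
After 7 (send(from=B, to=D, msg='done')): A:[] B:[data,pong] C:[] D:[done]
After 8 (send(from=B, to=C, msg='stop')): A:[] B:[data,pong] C:[stop] D:[done]
After 9 (send(from=D, to=C, msg='ok')): A:[] B:[data,pong] C:[stop,ok] D:[done]
After 10 (send(from=C, to=A, msg='ping')): A:[ping] B:[data,pong] C:[stop,ok] D:[done]
After 11 (process(B)): A:[ping] B:[pong] C:[stop,ok] D:[done]
After 12 (send(from=C, to=B, msg='hello')): A:[ping] B:[pong,hello] C:[stop,ok] D:[done]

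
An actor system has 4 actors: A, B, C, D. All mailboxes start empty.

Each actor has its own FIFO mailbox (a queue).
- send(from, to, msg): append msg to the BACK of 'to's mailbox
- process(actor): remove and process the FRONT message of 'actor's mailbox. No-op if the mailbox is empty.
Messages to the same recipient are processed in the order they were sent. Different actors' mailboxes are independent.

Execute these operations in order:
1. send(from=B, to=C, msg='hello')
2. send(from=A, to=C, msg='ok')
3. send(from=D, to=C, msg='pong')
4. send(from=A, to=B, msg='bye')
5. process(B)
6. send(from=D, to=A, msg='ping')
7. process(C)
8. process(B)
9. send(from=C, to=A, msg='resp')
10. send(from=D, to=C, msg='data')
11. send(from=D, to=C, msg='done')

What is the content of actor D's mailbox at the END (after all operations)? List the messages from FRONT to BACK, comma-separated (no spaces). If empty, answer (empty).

After 1 (send(from=B, to=C, msg='hello')): A:[] B:[] C:[hello] D:[]
After 2 (send(from=A, to=C, msg='ok')): A:[] B:[] C:[hello,ok] D:[]
After 3 (send(from=D, to=C, msg='pong')): A:[] B:[] C:[hello,ok,pong] D:[]
After 4 (send(from=A, to=B, msg='bye')): A:[] B:[bye] C:[hello,ok,pong] D:[]
After 5 (process(B)): A:[] B:[] C:[hello,ok,pong] D:[]
After 6 (send(from=D, to=A, msg='ping')): A:[ping] B:[] C:[hello,ok,pong] D:[]
After 7 (process(C)): A:[ping] B:[] C:[ok,pong] D:[]
After 8 (process(B)): A:[ping] B:[] C:[ok,pong] D:[]
After 9 (send(from=C, to=A, msg='resp')): A:[ping,resp] B:[] C:[ok,pong] D:[]
After 10 (send(from=D, to=C, msg='data')): A:[ping,resp] B:[] C:[ok,pong,data] D:[]
After 11 (send(from=D, to=C, msg='done')): A:[ping,resp] B:[] C:[ok,pong,data,done] D:[]

Answer: (empty)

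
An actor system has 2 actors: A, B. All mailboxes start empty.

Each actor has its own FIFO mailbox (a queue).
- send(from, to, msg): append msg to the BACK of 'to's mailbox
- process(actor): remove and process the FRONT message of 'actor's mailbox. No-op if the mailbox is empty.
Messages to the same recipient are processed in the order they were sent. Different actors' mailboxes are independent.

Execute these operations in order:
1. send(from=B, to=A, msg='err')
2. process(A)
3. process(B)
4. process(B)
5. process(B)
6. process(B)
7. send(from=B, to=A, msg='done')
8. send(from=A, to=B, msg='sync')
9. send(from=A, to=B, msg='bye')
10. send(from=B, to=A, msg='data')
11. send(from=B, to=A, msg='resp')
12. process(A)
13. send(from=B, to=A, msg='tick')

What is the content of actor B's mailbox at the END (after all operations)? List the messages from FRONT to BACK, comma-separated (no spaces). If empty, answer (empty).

Answer: sync,bye

Derivation:
After 1 (send(from=B, to=A, msg='err')): A:[err] B:[]
After 2 (process(A)): A:[] B:[]
After 3 (process(B)): A:[] B:[]
After 4 (process(B)): A:[] B:[]
After 5 (process(B)): A:[] B:[]
After 6 (process(B)): A:[] B:[]
After 7 (send(from=B, to=A, msg='done')): A:[done] B:[]
After 8 (send(from=A, to=B, msg='sync')): A:[done] B:[sync]
After 9 (send(from=A, to=B, msg='bye')): A:[done] B:[sync,bye]
After 10 (send(from=B, to=A, msg='data')): A:[done,data] B:[sync,bye]
After 11 (send(from=B, to=A, msg='resp')): A:[done,data,resp] B:[sync,bye]
After 12 (process(A)): A:[data,resp] B:[sync,bye]
After 13 (send(from=B, to=A, msg='tick')): A:[data,resp,tick] B:[sync,bye]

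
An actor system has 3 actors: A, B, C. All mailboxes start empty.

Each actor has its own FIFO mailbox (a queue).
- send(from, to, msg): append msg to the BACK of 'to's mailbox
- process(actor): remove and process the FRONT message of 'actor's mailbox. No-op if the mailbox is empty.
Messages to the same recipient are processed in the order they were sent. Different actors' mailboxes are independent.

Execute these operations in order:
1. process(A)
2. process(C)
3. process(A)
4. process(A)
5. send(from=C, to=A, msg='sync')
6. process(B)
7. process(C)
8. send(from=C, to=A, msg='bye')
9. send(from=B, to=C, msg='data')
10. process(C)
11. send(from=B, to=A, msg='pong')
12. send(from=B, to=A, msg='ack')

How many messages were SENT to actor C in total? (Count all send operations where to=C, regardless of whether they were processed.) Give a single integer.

Answer: 1

Derivation:
After 1 (process(A)): A:[] B:[] C:[]
After 2 (process(C)): A:[] B:[] C:[]
After 3 (process(A)): A:[] B:[] C:[]
After 4 (process(A)): A:[] B:[] C:[]
After 5 (send(from=C, to=A, msg='sync')): A:[sync] B:[] C:[]
After 6 (process(B)): A:[sync] B:[] C:[]
After 7 (process(C)): A:[sync] B:[] C:[]
After 8 (send(from=C, to=A, msg='bye')): A:[sync,bye] B:[] C:[]
After 9 (send(from=B, to=C, msg='data')): A:[sync,bye] B:[] C:[data]
After 10 (process(C)): A:[sync,bye] B:[] C:[]
After 11 (send(from=B, to=A, msg='pong')): A:[sync,bye,pong] B:[] C:[]
After 12 (send(from=B, to=A, msg='ack')): A:[sync,bye,pong,ack] B:[] C:[]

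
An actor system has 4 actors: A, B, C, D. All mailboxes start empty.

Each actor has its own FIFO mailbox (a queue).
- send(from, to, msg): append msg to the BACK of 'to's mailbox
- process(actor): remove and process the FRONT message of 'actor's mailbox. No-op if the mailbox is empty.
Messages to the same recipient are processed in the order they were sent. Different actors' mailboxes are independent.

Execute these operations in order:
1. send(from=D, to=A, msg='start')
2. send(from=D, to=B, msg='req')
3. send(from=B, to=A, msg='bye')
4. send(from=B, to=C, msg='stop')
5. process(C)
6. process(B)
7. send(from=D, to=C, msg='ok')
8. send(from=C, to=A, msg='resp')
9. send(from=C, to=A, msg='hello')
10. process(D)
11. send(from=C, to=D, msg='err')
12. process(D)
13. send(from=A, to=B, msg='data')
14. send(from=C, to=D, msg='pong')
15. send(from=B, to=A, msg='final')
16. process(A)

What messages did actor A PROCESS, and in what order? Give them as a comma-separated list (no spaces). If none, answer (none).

Answer: start

Derivation:
After 1 (send(from=D, to=A, msg='start')): A:[start] B:[] C:[] D:[]
After 2 (send(from=D, to=B, msg='req')): A:[start] B:[req] C:[] D:[]
After 3 (send(from=B, to=A, msg='bye')): A:[start,bye] B:[req] C:[] D:[]
After 4 (send(from=B, to=C, msg='stop')): A:[start,bye] B:[req] C:[stop] D:[]
After 5 (process(C)): A:[start,bye] B:[req] C:[] D:[]
After 6 (process(B)): A:[start,bye] B:[] C:[] D:[]
After 7 (send(from=D, to=C, msg='ok')): A:[start,bye] B:[] C:[ok] D:[]
After 8 (send(from=C, to=A, msg='resp')): A:[start,bye,resp] B:[] C:[ok] D:[]
After 9 (send(from=C, to=A, msg='hello')): A:[start,bye,resp,hello] B:[] C:[ok] D:[]
After 10 (process(D)): A:[start,bye,resp,hello] B:[] C:[ok] D:[]
After 11 (send(from=C, to=D, msg='err')): A:[start,bye,resp,hello] B:[] C:[ok] D:[err]
After 12 (process(D)): A:[start,bye,resp,hello] B:[] C:[ok] D:[]
After 13 (send(from=A, to=B, msg='data')): A:[start,bye,resp,hello] B:[data] C:[ok] D:[]
After 14 (send(from=C, to=D, msg='pong')): A:[start,bye,resp,hello] B:[data] C:[ok] D:[pong]
After 15 (send(from=B, to=A, msg='final')): A:[start,bye,resp,hello,final] B:[data] C:[ok] D:[pong]
After 16 (process(A)): A:[bye,resp,hello,final] B:[data] C:[ok] D:[pong]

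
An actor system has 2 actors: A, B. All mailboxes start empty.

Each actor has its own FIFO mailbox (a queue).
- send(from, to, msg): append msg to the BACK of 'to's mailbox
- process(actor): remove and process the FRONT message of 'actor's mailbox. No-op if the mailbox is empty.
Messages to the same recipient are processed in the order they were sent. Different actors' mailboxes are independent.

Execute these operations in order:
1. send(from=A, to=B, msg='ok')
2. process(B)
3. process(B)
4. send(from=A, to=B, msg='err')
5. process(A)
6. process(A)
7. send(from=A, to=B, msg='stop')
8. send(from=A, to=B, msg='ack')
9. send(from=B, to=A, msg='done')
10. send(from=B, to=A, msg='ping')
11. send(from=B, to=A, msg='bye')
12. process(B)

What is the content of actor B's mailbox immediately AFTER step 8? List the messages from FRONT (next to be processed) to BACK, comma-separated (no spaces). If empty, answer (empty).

After 1 (send(from=A, to=B, msg='ok')): A:[] B:[ok]
After 2 (process(B)): A:[] B:[]
After 3 (process(B)): A:[] B:[]
After 4 (send(from=A, to=B, msg='err')): A:[] B:[err]
After 5 (process(A)): A:[] B:[err]
After 6 (process(A)): A:[] B:[err]
After 7 (send(from=A, to=B, msg='stop')): A:[] B:[err,stop]
After 8 (send(from=A, to=B, msg='ack')): A:[] B:[err,stop,ack]

err,stop,ack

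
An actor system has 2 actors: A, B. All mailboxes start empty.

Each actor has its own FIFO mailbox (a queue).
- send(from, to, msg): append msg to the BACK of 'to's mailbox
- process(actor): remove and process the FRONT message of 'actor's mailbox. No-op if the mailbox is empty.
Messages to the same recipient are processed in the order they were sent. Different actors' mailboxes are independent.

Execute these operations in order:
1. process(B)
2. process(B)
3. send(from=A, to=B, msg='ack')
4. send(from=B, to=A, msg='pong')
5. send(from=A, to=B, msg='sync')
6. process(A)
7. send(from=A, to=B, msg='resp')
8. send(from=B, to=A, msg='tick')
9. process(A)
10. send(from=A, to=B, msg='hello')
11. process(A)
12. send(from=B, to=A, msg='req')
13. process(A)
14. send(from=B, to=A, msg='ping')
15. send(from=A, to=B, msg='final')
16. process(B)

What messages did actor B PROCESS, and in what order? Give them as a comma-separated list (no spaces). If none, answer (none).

After 1 (process(B)): A:[] B:[]
After 2 (process(B)): A:[] B:[]
After 3 (send(from=A, to=B, msg='ack')): A:[] B:[ack]
After 4 (send(from=B, to=A, msg='pong')): A:[pong] B:[ack]
After 5 (send(from=A, to=B, msg='sync')): A:[pong] B:[ack,sync]
After 6 (process(A)): A:[] B:[ack,sync]
After 7 (send(from=A, to=B, msg='resp')): A:[] B:[ack,sync,resp]
After 8 (send(from=B, to=A, msg='tick')): A:[tick] B:[ack,sync,resp]
After 9 (process(A)): A:[] B:[ack,sync,resp]
After 10 (send(from=A, to=B, msg='hello')): A:[] B:[ack,sync,resp,hello]
After 11 (process(A)): A:[] B:[ack,sync,resp,hello]
After 12 (send(from=B, to=A, msg='req')): A:[req] B:[ack,sync,resp,hello]
After 13 (process(A)): A:[] B:[ack,sync,resp,hello]
After 14 (send(from=B, to=A, msg='ping')): A:[ping] B:[ack,sync,resp,hello]
After 15 (send(from=A, to=B, msg='final')): A:[ping] B:[ack,sync,resp,hello,final]
After 16 (process(B)): A:[ping] B:[sync,resp,hello,final]

Answer: ack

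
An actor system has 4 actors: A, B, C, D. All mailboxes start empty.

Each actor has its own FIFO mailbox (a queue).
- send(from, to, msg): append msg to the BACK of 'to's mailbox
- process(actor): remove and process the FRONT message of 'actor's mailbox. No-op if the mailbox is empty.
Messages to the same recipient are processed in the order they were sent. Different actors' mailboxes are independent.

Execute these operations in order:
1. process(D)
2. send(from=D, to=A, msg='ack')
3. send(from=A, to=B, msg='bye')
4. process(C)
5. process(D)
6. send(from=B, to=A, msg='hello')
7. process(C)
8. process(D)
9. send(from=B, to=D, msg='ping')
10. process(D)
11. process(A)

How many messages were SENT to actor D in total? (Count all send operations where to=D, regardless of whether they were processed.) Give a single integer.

After 1 (process(D)): A:[] B:[] C:[] D:[]
After 2 (send(from=D, to=A, msg='ack')): A:[ack] B:[] C:[] D:[]
After 3 (send(from=A, to=B, msg='bye')): A:[ack] B:[bye] C:[] D:[]
After 4 (process(C)): A:[ack] B:[bye] C:[] D:[]
After 5 (process(D)): A:[ack] B:[bye] C:[] D:[]
After 6 (send(from=B, to=A, msg='hello')): A:[ack,hello] B:[bye] C:[] D:[]
After 7 (process(C)): A:[ack,hello] B:[bye] C:[] D:[]
After 8 (process(D)): A:[ack,hello] B:[bye] C:[] D:[]
After 9 (send(from=B, to=D, msg='ping')): A:[ack,hello] B:[bye] C:[] D:[ping]
After 10 (process(D)): A:[ack,hello] B:[bye] C:[] D:[]
After 11 (process(A)): A:[hello] B:[bye] C:[] D:[]

Answer: 1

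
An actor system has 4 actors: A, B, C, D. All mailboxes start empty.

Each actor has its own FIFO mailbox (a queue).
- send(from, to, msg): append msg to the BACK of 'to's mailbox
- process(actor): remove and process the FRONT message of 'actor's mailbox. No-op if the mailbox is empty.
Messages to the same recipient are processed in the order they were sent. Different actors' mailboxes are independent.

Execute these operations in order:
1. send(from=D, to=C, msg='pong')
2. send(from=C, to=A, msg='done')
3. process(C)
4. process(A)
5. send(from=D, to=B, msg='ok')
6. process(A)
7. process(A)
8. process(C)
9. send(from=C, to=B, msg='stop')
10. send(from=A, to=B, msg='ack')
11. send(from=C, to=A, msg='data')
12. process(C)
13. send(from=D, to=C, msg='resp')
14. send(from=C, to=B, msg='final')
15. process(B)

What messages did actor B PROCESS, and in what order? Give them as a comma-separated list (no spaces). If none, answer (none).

After 1 (send(from=D, to=C, msg='pong')): A:[] B:[] C:[pong] D:[]
After 2 (send(from=C, to=A, msg='done')): A:[done] B:[] C:[pong] D:[]
After 3 (process(C)): A:[done] B:[] C:[] D:[]
After 4 (process(A)): A:[] B:[] C:[] D:[]
After 5 (send(from=D, to=B, msg='ok')): A:[] B:[ok] C:[] D:[]
After 6 (process(A)): A:[] B:[ok] C:[] D:[]
After 7 (process(A)): A:[] B:[ok] C:[] D:[]
After 8 (process(C)): A:[] B:[ok] C:[] D:[]
After 9 (send(from=C, to=B, msg='stop')): A:[] B:[ok,stop] C:[] D:[]
After 10 (send(from=A, to=B, msg='ack')): A:[] B:[ok,stop,ack] C:[] D:[]
After 11 (send(from=C, to=A, msg='data')): A:[data] B:[ok,stop,ack] C:[] D:[]
After 12 (process(C)): A:[data] B:[ok,stop,ack] C:[] D:[]
After 13 (send(from=D, to=C, msg='resp')): A:[data] B:[ok,stop,ack] C:[resp] D:[]
After 14 (send(from=C, to=B, msg='final')): A:[data] B:[ok,stop,ack,final] C:[resp] D:[]
After 15 (process(B)): A:[data] B:[stop,ack,final] C:[resp] D:[]

Answer: ok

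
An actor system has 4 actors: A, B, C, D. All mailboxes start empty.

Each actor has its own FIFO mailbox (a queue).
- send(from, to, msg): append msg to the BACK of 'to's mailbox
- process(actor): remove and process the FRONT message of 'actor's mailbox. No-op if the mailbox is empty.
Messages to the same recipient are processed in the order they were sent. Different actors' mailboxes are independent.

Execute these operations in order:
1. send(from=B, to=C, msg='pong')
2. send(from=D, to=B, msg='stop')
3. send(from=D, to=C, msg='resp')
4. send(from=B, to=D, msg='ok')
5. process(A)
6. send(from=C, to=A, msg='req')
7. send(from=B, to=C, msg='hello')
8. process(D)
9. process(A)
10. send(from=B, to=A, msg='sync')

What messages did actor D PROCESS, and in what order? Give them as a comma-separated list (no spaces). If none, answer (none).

After 1 (send(from=B, to=C, msg='pong')): A:[] B:[] C:[pong] D:[]
After 2 (send(from=D, to=B, msg='stop')): A:[] B:[stop] C:[pong] D:[]
After 3 (send(from=D, to=C, msg='resp')): A:[] B:[stop] C:[pong,resp] D:[]
After 4 (send(from=B, to=D, msg='ok')): A:[] B:[stop] C:[pong,resp] D:[ok]
After 5 (process(A)): A:[] B:[stop] C:[pong,resp] D:[ok]
After 6 (send(from=C, to=A, msg='req')): A:[req] B:[stop] C:[pong,resp] D:[ok]
After 7 (send(from=B, to=C, msg='hello')): A:[req] B:[stop] C:[pong,resp,hello] D:[ok]
After 8 (process(D)): A:[req] B:[stop] C:[pong,resp,hello] D:[]
After 9 (process(A)): A:[] B:[stop] C:[pong,resp,hello] D:[]
After 10 (send(from=B, to=A, msg='sync')): A:[sync] B:[stop] C:[pong,resp,hello] D:[]

Answer: ok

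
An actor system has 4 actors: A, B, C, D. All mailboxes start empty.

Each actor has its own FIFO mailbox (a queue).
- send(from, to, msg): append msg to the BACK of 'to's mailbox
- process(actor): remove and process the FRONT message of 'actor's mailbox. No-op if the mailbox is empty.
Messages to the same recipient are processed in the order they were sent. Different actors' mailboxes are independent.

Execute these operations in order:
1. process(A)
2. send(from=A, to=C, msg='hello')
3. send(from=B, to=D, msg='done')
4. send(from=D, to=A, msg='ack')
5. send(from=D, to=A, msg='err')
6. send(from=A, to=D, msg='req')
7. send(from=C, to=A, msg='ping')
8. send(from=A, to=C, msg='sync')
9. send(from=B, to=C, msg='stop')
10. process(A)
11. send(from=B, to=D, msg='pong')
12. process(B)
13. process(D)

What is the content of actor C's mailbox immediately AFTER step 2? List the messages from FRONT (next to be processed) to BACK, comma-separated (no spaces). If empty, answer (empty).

After 1 (process(A)): A:[] B:[] C:[] D:[]
After 2 (send(from=A, to=C, msg='hello')): A:[] B:[] C:[hello] D:[]

hello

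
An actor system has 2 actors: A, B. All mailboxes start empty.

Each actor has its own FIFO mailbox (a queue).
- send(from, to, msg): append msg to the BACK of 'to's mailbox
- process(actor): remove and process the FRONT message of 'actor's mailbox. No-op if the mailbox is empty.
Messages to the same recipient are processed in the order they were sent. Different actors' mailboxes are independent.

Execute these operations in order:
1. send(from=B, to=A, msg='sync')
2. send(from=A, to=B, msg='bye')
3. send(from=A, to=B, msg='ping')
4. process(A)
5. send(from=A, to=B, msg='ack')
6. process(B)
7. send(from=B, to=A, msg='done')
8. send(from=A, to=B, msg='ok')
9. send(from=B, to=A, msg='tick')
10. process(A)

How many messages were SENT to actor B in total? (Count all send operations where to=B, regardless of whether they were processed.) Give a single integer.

Answer: 4

Derivation:
After 1 (send(from=B, to=A, msg='sync')): A:[sync] B:[]
After 2 (send(from=A, to=B, msg='bye')): A:[sync] B:[bye]
After 3 (send(from=A, to=B, msg='ping')): A:[sync] B:[bye,ping]
After 4 (process(A)): A:[] B:[bye,ping]
After 5 (send(from=A, to=B, msg='ack')): A:[] B:[bye,ping,ack]
After 6 (process(B)): A:[] B:[ping,ack]
After 7 (send(from=B, to=A, msg='done')): A:[done] B:[ping,ack]
After 8 (send(from=A, to=B, msg='ok')): A:[done] B:[ping,ack,ok]
After 9 (send(from=B, to=A, msg='tick')): A:[done,tick] B:[ping,ack,ok]
After 10 (process(A)): A:[tick] B:[ping,ack,ok]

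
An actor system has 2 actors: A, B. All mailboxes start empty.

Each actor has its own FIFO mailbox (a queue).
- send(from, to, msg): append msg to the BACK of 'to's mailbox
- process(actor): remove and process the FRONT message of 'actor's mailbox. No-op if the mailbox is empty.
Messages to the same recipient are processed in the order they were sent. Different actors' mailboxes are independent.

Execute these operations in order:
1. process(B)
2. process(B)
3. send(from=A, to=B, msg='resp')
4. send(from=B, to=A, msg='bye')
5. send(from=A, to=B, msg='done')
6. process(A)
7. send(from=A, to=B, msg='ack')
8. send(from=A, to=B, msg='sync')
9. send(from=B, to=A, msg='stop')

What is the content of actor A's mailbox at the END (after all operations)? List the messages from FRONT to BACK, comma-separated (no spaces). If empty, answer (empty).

Answer: stop

Derivation:
After 1 (process(B)): A:[] B:[]
After 2 (process(B)): A:[] B:[]
After 3 (send(from=A, to=B, msg='resp')): A:[] B:[resp]
After 4 (send(from=B, to=A, msg='bye')): A:[bye] B:[resp]
After 5 (send(from=A, to=B, msg='done')): A:[bye] B:[resp,done]
After 6 (process(A)): A:[] B:[resp,done]
After 7 (send(from=A, to=B, msg='ack')): A:[] B:[resp,done,ack]
After 8 (send(from=A, to=B, msg='sync')): A:[] B:[resp,done,ack,sync]
After 9 (send(from=B, to=A, msg='stop')): A:[stop] B:[resp,done,ack,sync]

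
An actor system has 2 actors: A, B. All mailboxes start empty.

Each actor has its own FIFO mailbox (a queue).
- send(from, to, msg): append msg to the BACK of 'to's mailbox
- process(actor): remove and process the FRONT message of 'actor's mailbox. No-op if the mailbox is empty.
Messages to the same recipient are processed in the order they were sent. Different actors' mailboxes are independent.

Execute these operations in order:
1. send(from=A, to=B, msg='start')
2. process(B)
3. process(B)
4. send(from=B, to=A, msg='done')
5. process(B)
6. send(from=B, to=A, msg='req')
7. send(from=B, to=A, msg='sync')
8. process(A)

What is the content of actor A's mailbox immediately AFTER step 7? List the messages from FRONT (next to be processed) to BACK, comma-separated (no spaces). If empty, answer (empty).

After 1 (send(from=A, to=B, msg='start')): A:[] B:[start]
After 2 (process(B)): A:[] B:[]
After 3 (process(B)): A:[] B:[]
After 4 (send(from=B, to=A, msg='done')): A:[done] B:[]
After 5 (process(B)): A:[done] B:[]
After 6 (send(from=B, to=A, msg='req')): A:[done,req] B:[]
After 7 (send(from=B, to=A, msg='sync')): A:[done,req,sync] B:[]

done,req,sync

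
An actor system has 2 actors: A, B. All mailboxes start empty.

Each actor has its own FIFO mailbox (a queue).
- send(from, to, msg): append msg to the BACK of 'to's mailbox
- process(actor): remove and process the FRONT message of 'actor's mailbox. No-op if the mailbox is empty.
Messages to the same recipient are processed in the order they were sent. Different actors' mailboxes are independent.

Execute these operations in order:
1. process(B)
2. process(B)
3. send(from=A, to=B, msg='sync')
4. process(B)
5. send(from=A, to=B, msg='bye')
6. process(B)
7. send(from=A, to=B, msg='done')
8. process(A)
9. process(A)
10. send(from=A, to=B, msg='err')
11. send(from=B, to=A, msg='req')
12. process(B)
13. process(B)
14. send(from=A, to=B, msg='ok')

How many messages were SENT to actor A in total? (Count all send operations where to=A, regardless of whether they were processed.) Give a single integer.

After 1 (process(B)): A:[] B:[]
After 2 (process(B)): A:[] B:[]
After 3 (send(from=A, to=B, msg='sync')): A:[] B:[sync]
After 4 (process(B)): A:[] B:[]
After 5 (send(from=A, to=B, msg='bye')): A:[] B:[bye]
After 6 (process(B)): A:[] B:[]
After 7 (send(from=A, to=B, msg='done')): A:[] B:[done]
After 8 (process(A)): A:[] B:[done]
After 9 (process(A)): A:[] B:[done]
After 10 (send(from=A, to=B, msg='err')): A:[] B:[done,err]
After 11 (send(from=B, to=A, msg='req')): A:[req] B:[done,err]
After 12 (process(B)): A:[req] B:[err]
After 13 (process(B)): A:[req] B:[]
After 14 (send(from=A, to=B, msg='ok')): A:[req] B:[ok]

Answer: 1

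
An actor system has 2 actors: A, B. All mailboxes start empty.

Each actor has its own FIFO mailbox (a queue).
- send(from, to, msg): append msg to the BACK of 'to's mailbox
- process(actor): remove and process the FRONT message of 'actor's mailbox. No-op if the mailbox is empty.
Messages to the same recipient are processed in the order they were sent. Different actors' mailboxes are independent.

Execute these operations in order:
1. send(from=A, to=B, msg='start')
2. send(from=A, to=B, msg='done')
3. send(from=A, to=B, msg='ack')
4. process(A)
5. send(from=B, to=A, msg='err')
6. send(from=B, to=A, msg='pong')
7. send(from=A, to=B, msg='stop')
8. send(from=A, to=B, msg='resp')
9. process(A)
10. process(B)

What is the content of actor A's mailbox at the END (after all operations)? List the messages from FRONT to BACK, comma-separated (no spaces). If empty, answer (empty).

Answer: pong

Derivation:
After 1 (send(from=A, to=B, msg='start')): A:[] B:[start]
After 2 (send(from=A, to=B, msg='done')): A:[] B:[start,done]
After 3 (send(from=A, to=B, msg='ack')): A:[] B:[start,done,ack]
After 4 (process(A)): A:[] B:[start,done,ack]
After 5 (send(from=B, to=A, msg='err')): A:[err] B:[start,done,ack]
After 6 (send(from=B, to=A, msg='pong')): A:[err,pong] B:[start,done,ack]
After 7 (send(from=A, to=B, msg='stop')): A:[err,pong] B:[start,done,ack,stop]
After 8 (send(from=A, to=B, msg='resp')): A:[err,pong] B:[start,done,ack,stop,resp]
After 9 (process(A)): A:[pong] B:[start,done,ack,stop,resp]
After 10 (process(B)): A:[pong] B:[done,ack,stop,resp]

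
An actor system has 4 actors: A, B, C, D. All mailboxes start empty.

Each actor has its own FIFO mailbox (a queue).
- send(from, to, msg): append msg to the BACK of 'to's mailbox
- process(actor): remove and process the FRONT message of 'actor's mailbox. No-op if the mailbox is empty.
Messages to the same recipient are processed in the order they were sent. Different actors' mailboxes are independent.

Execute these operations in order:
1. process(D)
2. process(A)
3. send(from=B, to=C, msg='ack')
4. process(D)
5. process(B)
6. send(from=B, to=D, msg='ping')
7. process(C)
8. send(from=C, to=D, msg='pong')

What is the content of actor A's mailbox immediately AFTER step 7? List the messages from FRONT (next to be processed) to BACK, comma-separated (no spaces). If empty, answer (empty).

After 1 (process(D)): A:[] B:[] C:[] D:[]
After 2 (process(A)): A:[] B:[] C:[] D:[]
After 3 (send(from=B, to=C, msg='ack')): A:[] B:[] C:[ack] D:[]
After 4 (process(D)): A:[] B:[] C:[ack] D:[]
After 5 (process(B)): A:[] B:[] C:[ack] D:[]
After 6 (send(from=B, to=D, msg='ping')): A:[] B:[] C:[ack] D:[ping]
After 7 (process(C)): A:[] B:[] C:[] D:[ping]

(empty)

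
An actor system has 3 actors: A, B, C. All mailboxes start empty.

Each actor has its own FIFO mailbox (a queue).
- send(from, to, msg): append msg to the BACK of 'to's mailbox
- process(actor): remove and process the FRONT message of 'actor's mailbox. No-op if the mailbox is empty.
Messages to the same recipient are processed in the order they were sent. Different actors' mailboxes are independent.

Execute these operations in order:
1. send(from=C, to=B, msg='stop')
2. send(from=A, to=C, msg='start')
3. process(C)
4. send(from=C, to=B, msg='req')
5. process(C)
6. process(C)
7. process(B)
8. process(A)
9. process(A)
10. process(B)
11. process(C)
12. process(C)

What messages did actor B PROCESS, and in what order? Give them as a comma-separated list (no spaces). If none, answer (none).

After 1 (send(from=C, to=B, msg='stop')): A:[] B:[stop] C:[]
After 2 (send(from=A, to=C, msg='start')): A:[] B:[stop] C:[start]
After 3 (process(C)): A:[] B:[stop] C:[]
After 4 (send(from=C, to=B, msg='req')): A:[] B:[stop,req] C:[]
After 5 (process(C)): A:[] B:[stop,req] C:[]
After 6 (process(C)): A:[] B:[stop,req] C:[]
After 7 (process(B)): A:[] B:[req] C:[]
After 8 (process(A)): A:[] B:[req] C:[]
After 9 (process(A)): A:[] B:[req] C:[]
After 10 (process(B)): A:[] B:[] C:[]
After 11 (process(C)): A:[] B:[] C:[]
After 12 (process(C)): A:[] B:[] C:[]

Answer: stop,req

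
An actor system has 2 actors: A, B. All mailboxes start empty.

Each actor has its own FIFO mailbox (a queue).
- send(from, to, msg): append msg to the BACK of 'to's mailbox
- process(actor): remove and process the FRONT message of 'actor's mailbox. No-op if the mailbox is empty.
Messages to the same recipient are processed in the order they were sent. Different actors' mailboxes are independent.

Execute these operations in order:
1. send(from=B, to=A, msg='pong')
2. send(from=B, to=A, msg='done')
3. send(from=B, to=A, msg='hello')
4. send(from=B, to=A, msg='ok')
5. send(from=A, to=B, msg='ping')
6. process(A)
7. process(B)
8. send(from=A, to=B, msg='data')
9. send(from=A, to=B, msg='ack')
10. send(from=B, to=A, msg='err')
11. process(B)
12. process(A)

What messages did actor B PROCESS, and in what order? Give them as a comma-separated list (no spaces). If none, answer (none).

Answer: ping,data

Derivation:
After 1 (send(from=B, to=A, msg='pong')): A:[pong] B:[]
After 2 (send(from=B, to=A, msg='done')): A:[pong,done] B:[]
After 3 (send(from=B, to=A, msg='hello')): A:[pong,done,hello] B:[]
After 4 (send(from=B, to=A, msg='ok')): A:[pong,done,hello,ok] B:[]
After 5 (send(from=A, to=B, msg='ping')): A:[pong,done,hello,ok] B:[ping]
After 6 (process(A)): A:[done,hello,ok] B:[ping]
After 7 (process(B)): A:[done,hello,ok] B:[]
After 8 (send(from=A, to=B, msg='data')): A:[done,hello,ok] B:[data]
After 9 (send(from=A, to=B, msg='ack')): A:[done,hello,ok] B:[data,ack]
After 10 (send(from=B, to=A, msg='err')): A:[done,hello,ok,err] B:[data,ack]
After 11 (process(B)): A:[done,hello,ok,err] B:[ack]
After 12 (process(A)): A:[hello,ok,err] B:[ack]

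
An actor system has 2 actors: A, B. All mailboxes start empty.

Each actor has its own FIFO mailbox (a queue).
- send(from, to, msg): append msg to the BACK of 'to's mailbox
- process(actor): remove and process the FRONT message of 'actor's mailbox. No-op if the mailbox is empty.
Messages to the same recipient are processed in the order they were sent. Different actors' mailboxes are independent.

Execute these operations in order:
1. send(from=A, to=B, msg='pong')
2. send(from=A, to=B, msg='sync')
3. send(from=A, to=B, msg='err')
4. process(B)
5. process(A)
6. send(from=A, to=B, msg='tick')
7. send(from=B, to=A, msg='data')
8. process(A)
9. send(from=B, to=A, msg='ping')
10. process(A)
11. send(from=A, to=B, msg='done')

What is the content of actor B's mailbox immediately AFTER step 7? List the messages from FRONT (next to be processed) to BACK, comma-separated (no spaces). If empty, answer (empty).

After 1 (send(from=A, to=B, msg='pong')): A:[] B:[pong]
After 2 (send(from=A, to=B, msg='sync')): A:[] B:[pong,sync]
After 3 (send(from=A, to=B, msg='err')): A:[] B:[pong,sync,err]
After 4 (process(B)): A:[] B:[sync,err]
After 5 (process(A)): A:[] B:[sync,err]
After 6 (send(from=A, to=B, msg='tick')): A:[] B:[sync,err,tick]
After 7 (send(from=B, to=A, msg='data')): A:[data] B:[sync,err,tick]

sync,err,tick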